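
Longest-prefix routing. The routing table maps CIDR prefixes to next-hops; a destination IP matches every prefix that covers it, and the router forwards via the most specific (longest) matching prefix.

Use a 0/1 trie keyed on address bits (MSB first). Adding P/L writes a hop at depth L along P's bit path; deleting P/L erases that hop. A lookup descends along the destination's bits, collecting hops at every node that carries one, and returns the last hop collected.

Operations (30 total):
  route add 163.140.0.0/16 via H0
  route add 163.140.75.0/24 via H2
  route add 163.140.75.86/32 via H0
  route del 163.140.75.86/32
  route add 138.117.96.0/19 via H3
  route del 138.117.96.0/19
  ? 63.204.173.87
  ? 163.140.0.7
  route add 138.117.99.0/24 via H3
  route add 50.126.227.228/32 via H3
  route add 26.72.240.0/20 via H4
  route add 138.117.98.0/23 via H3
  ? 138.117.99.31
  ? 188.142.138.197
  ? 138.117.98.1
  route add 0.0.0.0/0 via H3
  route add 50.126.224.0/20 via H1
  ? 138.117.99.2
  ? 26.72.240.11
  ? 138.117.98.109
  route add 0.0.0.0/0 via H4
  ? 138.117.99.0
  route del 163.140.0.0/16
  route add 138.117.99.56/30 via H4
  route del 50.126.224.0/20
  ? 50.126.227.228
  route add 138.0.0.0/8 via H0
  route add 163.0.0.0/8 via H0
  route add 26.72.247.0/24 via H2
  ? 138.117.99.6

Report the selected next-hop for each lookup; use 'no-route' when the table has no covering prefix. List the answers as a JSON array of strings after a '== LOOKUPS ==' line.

Apply in order:
  add 163.140.0.0/16 -> H0 at depth 16
  add 163.140.75.0/24 -> H2 at depth 24
  add 163.140.75.86/32 -> H0 at depth 32
  - 163.140.75.86/32 clear@32
  add 138.117.96.0/19 -> H3 at depth 19
  - 138.117.96.0/19 clear@19
  ? 63.204.173.87  path d0:-  best=no-route
  ? 163.140.0.7  path d0:-→d1:-→d2:-→d3:-→d4:-→d5:-→d6:-→d7:-→d8:-→d9:-→d10:-→d11:-→d12:-→d13:-→d14:-→d15:-→d16:H0→d17:-  best=H0
  add 138.117.99.0/24 -> H3 at depth 24
  add 50.126.227.228/32 -> H3 at depth 32
  add 26.72.240.0/20 -> H4 at depth 20
  add 138.117.98.0/23 -> H3 at depth 23
  ? 138.117.99.31  path d0:-→d1:-→d2:-→d3:-→d4:-→d5:-→d6:-→d7:-→d8:-→d9:-→d10:-→d11:-→d12:-→d13:-→d14:-→d15:-→d16:-→d17:-→d18:-→d19:-→d20:-→d21:-→d22:-→d23:H3→d24:H3  best=H3
  ? 188.142.138.197  path d0:-→d1:-→d2:-→d3:-  best=no-route
  ? 138.117.98.1  path d0:-→d1:-→d2:-→d3:-→d4:-→d5:-→d6:-→d7:-→d8:-→d9:-→d10:-→d11:-→d12:-→d13:-→d14:-→d15:-→d16:-→d17:-→d18:-→d19:-→d20:-→d21:-→d22:-→d23:H3  best=H3
  add 0.0.0.0/0 -> H3 at depth 0
  add 50.126.224.0/20 -> H1 at depth 20
  ? 138.117.99.2  path d0:H3→d1:-→d2:-→d3:-→d4:-→d5:-→d6:-→d7:-→d8:-→d9:-→d10:-→d11:-→d12:-→d13:-→d14:-→d15:-→d16:-→d17:-→d18:-→d19:-→d20:-→d21:-→d22:-→d23:H3→d24:H3  best=H3
  ? 26.72.240.11  path d0:H3→d1:-→d2:-→d3:-→d4:-→d5:-→d6:-→d7:-→d8:-→d9:-→d10:-→d11:-→d12:-→d13:-→d14:-→d15:-→d16:-→d17:-→d18:-→d19:-→d20:H4  best=H4
  ? 138.117.98.109  path d0:H3→d1:-→d2:-→d3:-→d4:-→d5:-→d6:-→d7:-→d8:-→d9:-→d10:-→d11:-→d12:-→d13:-→d14:-→d15:-→d16:-→d17:-→d18:-→d19:-→d20:-→d21:-→d22:-→d23:H3  best=H3
  add 0.0.0.0/0 -> H4 at depth 0
  ? 138.117.99.0  path d0:H4→d1:-→d2:-→d3:-→d4:-→d5:-→d6:-→d7:-→d8:-→d9:-→d10:-→d11:-→d12:-→d13:-→d14:-→d15:-→d16:-→d17:-→d18:-→d19:-→d20:-→d21:-→d22:-→d23:H3→d24:H3  best=H3
  - 163.140.0.0/16 clear@16
  add 138.117.99.56/30 -> H4 at depth 30
  - 50.126.224.0/20 clear@20
  ? 50.126.227.228  path d0:H4→d1:-→d2:-→d3:-→d4:-→d5:-→d6:-→d7:-→d8:-→d9:-→d10:-→d11:-→d12:-→d13:-→d14:-→d15:-→d16:-→d17:-→d18:-→d19:-→d20:-→d21:-→d22:-→d23:-→d24:-→d25:-→d26:-→d27:-→d28:-→d29:-→d30:-→d31:-→d32:H3  best=H3
  add 138.0.0.0/8 -> H0 at depth 8
  add 163.0.0.0/8 -> H0 at depth 8
  add 26.72.247.0/24 -> H2 at depth 24
  ? 138.117.99.6  path d0:H4→d1:-→d2:-→d3:-→d4:-→d5:-→d6:-→d7:-→d8:H0→d9:-→d10:-→d11:-→d12:-→d13:-→d14:-→d15:-→d16:-→d17:-→d18:-→d19:-→d20:-→d21:-→d22:-→d23:H3→d24:H3→d25:-→d26:-  best=H3

== LOOKUPS ==
["no-route","H0","H3","no-route","H3","H3","H4","H3","H3","H3","H3"]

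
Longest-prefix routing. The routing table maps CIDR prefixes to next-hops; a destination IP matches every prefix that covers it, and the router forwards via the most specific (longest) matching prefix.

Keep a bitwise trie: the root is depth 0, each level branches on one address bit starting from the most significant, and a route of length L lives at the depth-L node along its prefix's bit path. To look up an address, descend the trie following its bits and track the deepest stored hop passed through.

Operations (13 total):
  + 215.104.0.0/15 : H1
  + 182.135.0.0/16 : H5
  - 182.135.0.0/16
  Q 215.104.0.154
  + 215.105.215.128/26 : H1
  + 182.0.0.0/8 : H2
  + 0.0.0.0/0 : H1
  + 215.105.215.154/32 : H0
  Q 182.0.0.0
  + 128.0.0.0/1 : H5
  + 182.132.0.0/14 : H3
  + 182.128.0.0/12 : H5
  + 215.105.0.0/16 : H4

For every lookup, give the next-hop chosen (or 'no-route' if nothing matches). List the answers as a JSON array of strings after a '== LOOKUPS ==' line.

Trace:
  add 215.104.0.0/15 -> H1 at depth 15
  add 182.135.0.0/16 -> H5 at depth 16
  del 182.135.0.0/16 (clear depth 16)
  Q 215.104.0.154: descend 110101110110100 ; hops seen [H1] ; pick H1
  add 215.105.215.128/26 -> H1 at depth 26
  add 182.0.0.0/8 -> H2 at depth 8
  add 0.0.0.0/0 -> H1 at depth 0
  add 215.105.215.154/32 -> H0 at depth 32
  Q 182.0.0.0: descend 10110110 ; hops seen [H1,H2] ; pick H2
  add 128.0.0.0/1 -> H5 at depth 1
  add 182.132.0.0/14 -> H3 at depth 14
  add 182.128.0.0/12 -> H5 at depth 12
  add 215.105.0.0/16 -> H4 at depth 16

== LOOKUPS ==
["H1","H2"]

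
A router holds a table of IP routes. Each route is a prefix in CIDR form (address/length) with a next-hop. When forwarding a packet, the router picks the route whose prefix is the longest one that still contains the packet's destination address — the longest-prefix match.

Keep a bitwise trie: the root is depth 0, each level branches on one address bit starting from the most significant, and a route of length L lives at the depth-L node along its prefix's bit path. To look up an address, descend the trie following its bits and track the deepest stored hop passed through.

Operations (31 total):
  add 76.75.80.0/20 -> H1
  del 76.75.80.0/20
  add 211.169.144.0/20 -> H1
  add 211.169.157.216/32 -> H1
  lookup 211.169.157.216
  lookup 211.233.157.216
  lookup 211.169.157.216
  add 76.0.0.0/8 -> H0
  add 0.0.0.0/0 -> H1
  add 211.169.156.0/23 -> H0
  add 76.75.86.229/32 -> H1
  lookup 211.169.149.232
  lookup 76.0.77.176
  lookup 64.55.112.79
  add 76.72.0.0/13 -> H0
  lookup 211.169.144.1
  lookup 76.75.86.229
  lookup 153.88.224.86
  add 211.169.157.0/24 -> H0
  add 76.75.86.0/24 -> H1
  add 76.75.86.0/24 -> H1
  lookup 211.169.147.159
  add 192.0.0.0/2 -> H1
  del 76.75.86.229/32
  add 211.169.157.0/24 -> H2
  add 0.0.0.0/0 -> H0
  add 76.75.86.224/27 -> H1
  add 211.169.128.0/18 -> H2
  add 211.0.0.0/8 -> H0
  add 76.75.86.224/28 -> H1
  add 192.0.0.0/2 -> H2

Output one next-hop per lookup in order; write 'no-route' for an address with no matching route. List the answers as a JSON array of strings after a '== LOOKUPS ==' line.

Process each operation:
  + 76.75.80.0/20 (H1) depth=20
  del 76.75.80.0/20 (clear depth 20)
  + 211.169.144.0/20 (H1) depth=20
  + 211.169.157.216/32 (H1) depth=32
  ? 211.169.157.216  path d0:-→d1:-→d2:-→d3:-→d4:-→d5:-→d6:-→d7:-→d8:-→d9:-→d10:-→d11:-→d12:-→d13:-→d14:-→d15:-→d16:-→d17:-→d18:-→d19:-→d20:H1→d21:-→d22:-→d23:-→d24:-→d25:-→d26:-→d27:-→d28:-→d29:-→d30:-→d31:-→d32:H1  best=H1
  ? 211.233.157.216  path d0:-→d1:-→d2:-→d3:-→d4:-→d5:-→d6:-→d7:-→d8:-→d9:-  best=no-route
  ? 211.169.157.216  path d0:-→d1:-→d2:-→d3:-→d4:-→d5:-→d6:-→d7:-→d8:-→d9:-→d10:-→d11:-→d12:-→d13:-→d14:-→d15:-→d16:-→d17:-→d18:-→d19:-→d20:H1→d21:-→d22:-→d23:-→d24:-→d25:-→d26:-→d27:-→d28:-→d29:-→d30:-→d31:-→d32:H1  best=H1
  + 76.0.0.0/8 (H0) depth=8
  + 0.0.0.0/0 (H1) depth=0
  + 211.169.156.0/23 (H0) depth=23
  + 76.75.86.229/32 (H1) depth=32
  ? 211.169.149.232  path d0:H1→d1:-→d2:-→d3:-→d4:-→d5:-→d6:-→d7:-→d8:-→d9:-→d10:-→d11:-→d12:-→d13:-→d14:-→d15:-→d16:-→d17:-→d18:-→d19:-→d20:H1  best=H1
  ? 76.0.77.176  path d0:H1→d1:-→d2:-→d3:-→d4:-→d5:-→d6:-→d7:-→d8:H0→d9:-  best=H0
  ? 64.55.112.79  path d0:H1→d1:-→d2:-→d3:-→d4:-  best=H1
  + 76.72.0.0/13 (H0) depth=13
  ? 211.169.144.1  path d0:H1→d1:-→d2:-→d3:-→d4:-→d5:-→d6:-→d7:-→d8:-→d9:-→d10:-→d11:-→d12:-→d13:-→d14:-→d15:-→d16:-→d17:-→d18:-→d19:-→d20:H1  best=H1
  ? 76.75.86.229  path d0:H1→d1:-→d2:-→d3:-→d4:-→d5:-→d6:-→d7:-→d8:H0→d9:-→d10:-→d11:-→d12:-→d13:H0→d14:-→d15:-→d16:-→d17:-→d18:-→d19:-→d20:-→d21:-→d22:-→d23:-→d24:-→d25:-→d26:-→d27:-→d28:-→d29:-→d30:-→d31:-→d32:H1  best=H1
  ? 153.88.224.86  path d0:H1→d1:-  best=H1
  + 211.169.157.0/24 (H0) depth=24
  + 76.75.86.0/24 (H1) depth=24
  + 76.75.86.0/24 (H1) depth=24
  ? 211.169.147.159  path d0:H1→d1:-→d2:-→d3:-→d4:-→d5:-→d6:-→d7:-→d8:-→d9:-→d10:-→d11:-→d12:-→d13:-→d14:-→d15:-→d16:-→d17:-→d18:-→d19:-→d20:H1  best=H1
  + 192.0.0.0/2 (H1) depth=2
  del 76.75.86.229/32 (clear depth 32)
  + 211.169.157.0/24 (H2) depth=24
  + 0.0.0.0/0 (H0) depth=0
  + 76.75.86.224/27 (H1) depth=27
  + 211.169.128.0/18 (H2) depth=18
  + 211.0.0.0/8 (H0) depth=8
  + 76.75.86.224/28 (H1) depth=28
  + 192.0.0.0/2 (H2) depth=2

== LOOKUPS ==
["H1","no-route","H1","H1","H0","H1","H1","H1","H1","H1"]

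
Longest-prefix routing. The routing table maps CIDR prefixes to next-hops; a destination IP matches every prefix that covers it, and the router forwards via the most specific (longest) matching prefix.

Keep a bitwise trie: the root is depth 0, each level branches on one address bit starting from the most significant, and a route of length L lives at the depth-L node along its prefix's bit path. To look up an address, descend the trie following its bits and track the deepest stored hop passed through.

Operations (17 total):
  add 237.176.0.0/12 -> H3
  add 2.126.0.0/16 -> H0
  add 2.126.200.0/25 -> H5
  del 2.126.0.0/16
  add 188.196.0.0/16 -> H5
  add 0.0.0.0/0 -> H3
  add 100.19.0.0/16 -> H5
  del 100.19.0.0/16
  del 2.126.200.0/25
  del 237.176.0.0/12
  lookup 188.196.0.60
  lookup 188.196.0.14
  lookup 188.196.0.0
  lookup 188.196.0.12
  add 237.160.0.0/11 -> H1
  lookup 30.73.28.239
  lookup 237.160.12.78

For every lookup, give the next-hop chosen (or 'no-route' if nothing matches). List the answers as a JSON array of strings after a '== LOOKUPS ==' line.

Process each operation:
  + 237.176.0.0/12 (H3) depth=12
  + 2.126.0.0/16 (H0) depth=16
  + 2.126.200.0/25 (H5) depth=25
  del 2.126.0.0/16 (clear depth 16)
  + 188.196.0.0/16 (H5) depth=16
  + 0.0.0.0/0 (H3) depth=0
  + 100.19.0.0/16 (H5) depth=16
  del 100.19.0.0/16 (clear depth 16)
  del 2.126.200.0/25 (clear depth 25)
  del 237.176.0.0/12 (clear depth 12)
  Q 188.196.0.60: descend 1011110011000100 ; hops seen [H3,H5] ; pick H5
  Q 188.196.0.14: descend 1011110011000100 ; hops seen [H3,H5] ; pick H5
  Q 188.196.0.0: descend 1011110011000100 ; hops seen [H3,H5] ; pick H5
  Q 188.196.0.12: descend 1011110011000100 ; hops seen [H3,H5] ; pick H5
  + 237.160.0.0/11 (H1) depth=11
  Q 30.73.28.239: descend 000 ; hops seen [H3] ; pick H3
  Q 237.160.12.78: descend 11101101101 ; hops seen [H3,H1] ; pick H1

== LOOKUPS ==
["H5","H5","H5","H5","H3","H1"]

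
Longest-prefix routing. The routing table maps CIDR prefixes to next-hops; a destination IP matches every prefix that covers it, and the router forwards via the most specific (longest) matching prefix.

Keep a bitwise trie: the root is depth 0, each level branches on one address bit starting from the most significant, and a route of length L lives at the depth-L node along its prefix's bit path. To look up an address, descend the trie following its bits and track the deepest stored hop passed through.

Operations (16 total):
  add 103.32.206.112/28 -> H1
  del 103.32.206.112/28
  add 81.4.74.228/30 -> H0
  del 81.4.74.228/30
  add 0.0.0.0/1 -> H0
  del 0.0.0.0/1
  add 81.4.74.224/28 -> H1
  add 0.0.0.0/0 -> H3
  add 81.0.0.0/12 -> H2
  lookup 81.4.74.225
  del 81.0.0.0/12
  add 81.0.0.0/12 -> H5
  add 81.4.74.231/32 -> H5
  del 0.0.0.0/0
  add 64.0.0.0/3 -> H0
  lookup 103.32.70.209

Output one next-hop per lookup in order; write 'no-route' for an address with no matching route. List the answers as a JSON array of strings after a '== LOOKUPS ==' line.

Apply in order:
  add 103.32.206.112/28 -> H1 at depth 28
  - 103.32.206.112/28 clear@28
  add 81.4.74.228/30 -> H0 at depth 30
  - 81.4.74.228/30 clear@30
  add 0.0.0.0/1 -> H0 at depth 1
  - 0.0.0.0/1 clear@1
  add 81.4.74.224/28 -> H1 at depth 28
  add 0.0.0.0/0 -> H3 at depth 0
  add 81.0.0.0/12 -> H2 at depth 12
  Q 81.4.74.225: descend 01010001000001000100101011100 ; hops seen [H3,H2,H1] ; pick H1
  - 81.0.0.0/12 clear@12
  add 81.0.0.0/12 -> H5 at depth 12
  add 81.4.74.231/32 -> H5 at depth 32
  - 0.0.0.0/0 clear@0
  add 64.0.0.0/3 -> H0 at depth 3
  Q 103.32.70.209: descend 0110011100100000 ; hops seen [∅] ; pick no-route

== LOOKUPS ==
["H1","no-route"]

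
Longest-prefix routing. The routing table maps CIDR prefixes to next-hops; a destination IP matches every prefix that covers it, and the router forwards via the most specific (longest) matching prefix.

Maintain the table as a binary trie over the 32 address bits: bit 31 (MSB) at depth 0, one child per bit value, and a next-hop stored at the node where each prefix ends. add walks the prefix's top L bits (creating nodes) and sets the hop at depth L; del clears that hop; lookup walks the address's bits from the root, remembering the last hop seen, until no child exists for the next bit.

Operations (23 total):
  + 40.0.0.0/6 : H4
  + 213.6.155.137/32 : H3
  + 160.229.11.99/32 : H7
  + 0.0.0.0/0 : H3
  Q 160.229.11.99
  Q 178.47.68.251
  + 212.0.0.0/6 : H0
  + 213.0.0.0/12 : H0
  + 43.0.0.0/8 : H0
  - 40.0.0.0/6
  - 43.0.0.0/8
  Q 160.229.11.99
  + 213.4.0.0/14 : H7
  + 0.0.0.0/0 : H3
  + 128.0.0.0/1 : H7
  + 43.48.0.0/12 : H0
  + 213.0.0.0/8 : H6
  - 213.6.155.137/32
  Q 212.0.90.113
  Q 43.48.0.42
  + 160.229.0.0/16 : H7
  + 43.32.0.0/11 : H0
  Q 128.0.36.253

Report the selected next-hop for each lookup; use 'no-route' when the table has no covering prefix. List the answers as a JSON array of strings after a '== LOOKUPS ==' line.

Trace:
  add 40.0.0.0/6 -> H4 at depth 6
  add 213.6.155.137/32 -> H3 at depth 32
  add 160.229.11.99/32 -> H7 at depth 32
  add 0.0.0.0/0 -> H3 at depth 0
  ? 160.229.11.99  path d0:H3→d1:-→d2:-→d3:-→d4:-→d5:-→d6:-→d7:-→d8:-→d9:-→d10:-→d11:-→d12:-→d13:-→d14:-→d15:-→d16:-→d17:-→d18:-→d19:-→d20:-→d21:-→d22:-→d23:-→d24:-→d25:-→d26:-→d27:-→d28:-→d29:-→d30:-→d31:-→d32:H7  best=H7
  ? 178.47.68.251  path d0:H3→d1:-→d2:-→d3:-  best=H3
  add 212.0.0.0/6 -> H0 at depth 6
  add 213.0.0.0/12 -> H0 at depth 12
  add 43.0.0.0/8 -> H0 at depth 8
  del 40.0.0.0/6 (clear depth 6)
  del 43.0.0.0/8 (clear depth 8)
  ? 160.229.11.99  path d0:H3→d1:-→d2:-→d3:-→d4:-→d5:-→d6:-→d7:-→d8:-→d9:-→d10:-→d11:-→d12:-→d13:-→d14:-→d15:-→d16:-→d17:-→d18:-→d19:-→d20:-→d21:-→d22:-→d23:-→d24:-→d25:-→d26:-→d27:-→d28:-→d29:-→d30:-→d31:-→d32:H7  best=H7
  add 213.4.0.0/14 -> H7 at depth 14
  add 0.0.0.0/0 -> H3 at depth 0
  add 128.0.0.0/1 -> H7 at depth 1
  add 43.48.0.0/12 -> H0 at depth 12
  add 213.0.0.0/8 -> H6 at depth 8
  del 213.6.155.137/32 (clear depth 32)
  ? 212.0.90.113  path d0:H3→d1:H7→d2:-→d3:-→d4:-→d5:-→d6:H0→d7:-  best=H0
  ? 43.48.0.42  path d0:H3→d1:-→d2:-→d3:-→d4:-→d5:-→d6:-→d7:-→d8:-→d9:-→d10:-→d11:-→d12:H0  best=H0
  add 160.229.0.0/16 -> H7 at depth 16
  add 43.32.0.0/11 -> H0 at depth 11
  ? 128.0.36.253  path d0:H3→d1:H7→d2:-  best=H7

== LOOKUPS ==
["H7","H3","H7","H0","H0","H7"]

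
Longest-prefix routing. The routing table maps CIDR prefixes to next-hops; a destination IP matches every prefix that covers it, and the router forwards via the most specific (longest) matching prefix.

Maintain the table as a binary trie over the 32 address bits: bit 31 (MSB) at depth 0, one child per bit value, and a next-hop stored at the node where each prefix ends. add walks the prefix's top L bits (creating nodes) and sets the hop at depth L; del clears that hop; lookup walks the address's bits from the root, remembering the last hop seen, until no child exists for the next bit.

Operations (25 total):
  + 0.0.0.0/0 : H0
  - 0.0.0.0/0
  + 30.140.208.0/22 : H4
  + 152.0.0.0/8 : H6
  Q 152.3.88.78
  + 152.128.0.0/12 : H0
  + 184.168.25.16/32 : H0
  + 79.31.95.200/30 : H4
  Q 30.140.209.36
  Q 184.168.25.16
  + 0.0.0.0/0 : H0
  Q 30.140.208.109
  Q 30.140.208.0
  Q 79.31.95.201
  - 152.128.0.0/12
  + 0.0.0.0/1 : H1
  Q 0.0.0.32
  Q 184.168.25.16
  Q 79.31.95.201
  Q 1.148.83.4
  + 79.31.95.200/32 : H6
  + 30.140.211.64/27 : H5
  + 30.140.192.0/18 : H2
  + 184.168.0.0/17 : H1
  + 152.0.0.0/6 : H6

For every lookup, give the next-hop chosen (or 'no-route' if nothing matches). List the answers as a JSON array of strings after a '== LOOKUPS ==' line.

Apply in order:
  + 0.0.0.0/0 (H0) depth=0
  - 0.0.0.0/0 clear@0
  + 30.140.208.0/22 (H4) depth=22
  + 152.0.0.0/8 (H6) depth=8
  Q 152.3.88.78: descend 10011000 ; hops seen [H6] ; pick H6
  + 152.128.0.0/12 (H0) depth=12
  + 184.168.25.16/32 (H0) depth=32
  + 79.31.95.200/30 (H4) depth=30
  Q 30.140.209.36: descend 0001111010001100110100 ; hops seen [H4] ; pick H4
  Q 184.168.25.16: descend 10111000101010000001100100010000 ; hops seen [H0] ; pick H0
  + 0.0.0.0/0 (H0) depth=0
  Q 30.140.208.109: descend 0001111010001100110100 ; hops seen [H0,H4] ; pick H4
  Q 30.140.208.0: descend 0001111010001100110100 ; hops seen [H0,H4] ; pick H4
  Q 79.31.95.201: descend 010011110001111101011111110010 ; hops seen [H0,H4] ; pick H4
  - 152.128.0.0/12 clear@12
  + 0.0.0.0/1 (H1) depth=1
  Q 0.0.0.32: descend 000 ; hops seen [H0,H1] ; pick H1
  Q 184.168.25.16: descend 10111000101010000001100100010000 ; hops seen [H0,H0] ; pick H0
  Q 79.31.95.201: descend 010011110001111101011111110010 ; hops seen [H0,H1,H4] ; pick H4
  Q 1.148.83.4: descend 000 ; hops seen [H0,H1] ; pick H1
  + 79.31.95.200/32 (H6) depth=32
  + 30.140.211.64/27 (H5) depth=27
  + 30.140.192.0/18 (H2) depth=18
  + 184.168.0.0/17 (H1) depth=17
  + 152.0.0.0/6 (H6) depth=6

== LOOKUPS ==
["H6","H4","H0","H4","H4","H4","H1","H0","H4","H1"]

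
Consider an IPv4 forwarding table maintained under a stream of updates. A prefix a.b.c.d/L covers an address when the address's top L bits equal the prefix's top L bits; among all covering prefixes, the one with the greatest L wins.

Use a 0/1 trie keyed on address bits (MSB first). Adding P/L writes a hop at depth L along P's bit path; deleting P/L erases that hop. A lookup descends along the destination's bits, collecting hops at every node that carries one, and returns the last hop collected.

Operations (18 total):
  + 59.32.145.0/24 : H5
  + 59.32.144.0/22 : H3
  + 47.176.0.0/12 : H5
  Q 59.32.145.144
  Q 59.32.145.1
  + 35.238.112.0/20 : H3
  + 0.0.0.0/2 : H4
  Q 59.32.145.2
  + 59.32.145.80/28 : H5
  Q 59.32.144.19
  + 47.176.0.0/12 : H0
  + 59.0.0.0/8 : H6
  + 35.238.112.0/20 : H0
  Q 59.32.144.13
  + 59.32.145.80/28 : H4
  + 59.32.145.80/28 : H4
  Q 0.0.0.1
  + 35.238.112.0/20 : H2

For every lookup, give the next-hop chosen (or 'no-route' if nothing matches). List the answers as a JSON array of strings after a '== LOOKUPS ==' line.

Apply in order:
  add 59.32.145.0/24 -> H5 at depth 24
  add 59.32.144.0/22 -> H3 at depth 22
  add 47.176.0.0/12 -> H5 at depth 12
  lookup 59.32.145.144: bits 001110110010000010010001 walk d0:-→d1:-→d2:-→d3:-→d4:-→d5:-→d6:-→d7:-→d8:-→d9:-→d10:-→d11:-→d12:-→d13:-→d14:-→d15:-→d16:-→d17:-→d18:-→d19:-→d20:-→d21:-→d22:H3→d23:-→d24:H5 -> H5
  lookup 59.32.145.1: bits 001110110010000010010001 walk d0:-→d1:-→d2:-→d3:-→d4:-→d5:-→d6:-→d7:-→d8:-→d9:-→d10:-→d11:-→d12:-→d13:-→d14:-→d15:-→d16:-→d17:-→d18:-→d19:-→d20:-→d21:-→d22:H3→d23:-→d24:H5 -> H5
  add 35.238.112.0/20 -> H3 at depth 20
  add 0.0.0.0/2 -> H4 at depth 2
  lookup 59.32.145.2: bits 001110110010000010010001 walk d0:-→d1:-→d2:H4→d3:-→d4:-→d5:-→d6:-→d7:-→d8:-→d9:-→d10:-→d11:-→d12:-→d13:-→d14:-→d15:-→d16:-→d17:-→d18:-→d19:-→d20:-→d21:-→d22:H3→d23:-→d24:H5 -> H5
  add 59.32.145.80/28 -> H5 at depth 28
  lookup 59.32.144.19: bits 00111011001000001001000 walk d0:-→d1:-→d2:H4→d3:-→d4:-→d5:-→d6:-→d7:-→d8:-→d9:-→d10:-→d11:-→d12:-→d13:-→d14:-→d15:-→d16:-→d17:-→d18:-→d19:-→d20:-→d21:-→d22:H3→d23:- -> H3
  add 47.176.0.0/12 -> H0 at depth 12
  add 59.0.0.0/8 -> H6 at depth 8
  add 35.238.112.0/20 -> H0 at depth 20
  lookup 59.32.144.13: bits 00111011001000001001000 walk d0:-→d1:-→d2:H4→d3:-→d4:-→d5:-→d6:-→d7:-→d8:H6→d9:-→d10:-→d11:-→d12:-→d13:-→d14:-→d15:-→d16:-→d17:-→d18:-→d19:-→d20:-→d21:-→d22:H3→d23:- -> H3
  add 59.32.145.80/28 -> H4 at depth 28
  add 59.32.145.80/28 -> H4 at depth 28
  lookup 0.0.0.1: bits 00 walk d0:-→d1:-→d2:H4 -> H4
  add 35.238.112.0/20 -> H2 at depth 20

== LOOKUPS ==
["H5","H5","H5","H3","H3","H4"]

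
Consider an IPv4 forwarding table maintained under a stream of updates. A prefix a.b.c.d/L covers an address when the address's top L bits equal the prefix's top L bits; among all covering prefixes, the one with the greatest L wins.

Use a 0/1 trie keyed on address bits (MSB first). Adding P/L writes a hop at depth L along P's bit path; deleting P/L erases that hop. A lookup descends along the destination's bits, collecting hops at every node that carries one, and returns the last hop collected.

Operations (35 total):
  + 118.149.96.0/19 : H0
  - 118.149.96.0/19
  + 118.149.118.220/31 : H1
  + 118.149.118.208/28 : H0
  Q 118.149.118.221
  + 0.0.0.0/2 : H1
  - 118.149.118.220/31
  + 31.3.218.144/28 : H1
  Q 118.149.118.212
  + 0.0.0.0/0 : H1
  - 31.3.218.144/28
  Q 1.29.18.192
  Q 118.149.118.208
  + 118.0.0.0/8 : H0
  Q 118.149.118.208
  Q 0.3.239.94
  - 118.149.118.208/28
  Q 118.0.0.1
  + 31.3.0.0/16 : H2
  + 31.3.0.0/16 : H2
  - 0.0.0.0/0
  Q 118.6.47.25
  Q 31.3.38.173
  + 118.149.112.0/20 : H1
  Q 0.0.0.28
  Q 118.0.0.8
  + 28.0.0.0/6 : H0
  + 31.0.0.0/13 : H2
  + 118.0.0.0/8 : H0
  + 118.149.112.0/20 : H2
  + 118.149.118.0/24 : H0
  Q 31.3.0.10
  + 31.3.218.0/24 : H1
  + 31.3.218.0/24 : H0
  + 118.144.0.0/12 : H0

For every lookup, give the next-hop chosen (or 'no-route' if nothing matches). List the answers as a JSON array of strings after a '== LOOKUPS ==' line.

Apply in order:
  add 118.149.96.0/19 -> H0 at depth 19
  del 118.149.96.0/19 (clear depth 19)
  add 118.149.118.220/31 -> H1 at depth 31
  add 118.149.118.208/28 -> H0 at depth 28
  Q 118.149.118.221: descend 0111011010010101011101101101110 ; hops seen [H0,H1] ; pick H1
  add 0.0.0.0/2 -> H1 at depth 2
  del 118.149.118.220/31 (clear depth 31)
  add 31.3.218.144/28 -> H1 at depth 28
  Q 118.149.118.212: descend 0111011010010101011101101101 ; hops seen [H0] ; pick H0
  add 0.0.0.0/0 -> H1 at depth 0
  del 31.3.218.144/28 (clear depth 28)
  Q 1.29.18.192: descend 000 ; hops seen [H1,H1] ; pick H1
  Q 118.149.118.208: descend 0111011010010101011101101101 ; hops seen [H1,H0] ; pick H0
  add 118.0.0.0/8 -> H0 at depth 8
  Q 118.149.118.208: descend 0111011010010101011101101101 ; hops seen [H1,H0,H0] ; pick H0
  Q 0.3.239.94: descend 000 ; hops seen [H1,H1] ; pick H1
  del 118.149.118.208/28 (clear depth 28)
  Q 118.0.0.1: descend 01110110 ; hops seen [H1,H0] ; pick H0
  add 31.3.0.0/16 -> H2 at depth 16
  add 31.3.0.0/16 -> H2 at depth 16
  del 0.0.0.0/0 (clear depth 0)
  Q 118.6.47.25: descend 01110110 ; hops seen [H0] ; pick H0
  Q 31.3.38.173: descend 0001111100000011 ; hops seen [H1,H2] ; pick H2
  add 118.149.112.0/20 -> H1 at depth 20
  Q 0.0.0.28: descend 000 ; hops seen [H1] ; pick H1
  Q 118.0.0.8: descend 01110110 ; hops seen [H0] ; pick H0
  add 28.0.0.0/6 -> H0 at depth 6
  add 31.0.0.0/13 -> H2 at depth 13
  add 118.0.0.0/8 -> H0 at depth 8
  add 118.149.112.0/20 -> H2 at depth 20
  add 118.149.118.0/24 -> H0 at depth 24
  Q 31.3.0.10: descend 0001111100000011 ; hops seen [H1,H0,H2,H2] ; pick H2
  add 31.3.218.0/24 -> H1 at depth 24
  add 31.3.218.0/24 -> H0 at depth 24
  add 118.144.0.0/12 -> H0 at depth 12

== LOOKUPS ==
["H1","H0","H1","H0","H0","H1","H0","H0","H2","H1","H0","H2"]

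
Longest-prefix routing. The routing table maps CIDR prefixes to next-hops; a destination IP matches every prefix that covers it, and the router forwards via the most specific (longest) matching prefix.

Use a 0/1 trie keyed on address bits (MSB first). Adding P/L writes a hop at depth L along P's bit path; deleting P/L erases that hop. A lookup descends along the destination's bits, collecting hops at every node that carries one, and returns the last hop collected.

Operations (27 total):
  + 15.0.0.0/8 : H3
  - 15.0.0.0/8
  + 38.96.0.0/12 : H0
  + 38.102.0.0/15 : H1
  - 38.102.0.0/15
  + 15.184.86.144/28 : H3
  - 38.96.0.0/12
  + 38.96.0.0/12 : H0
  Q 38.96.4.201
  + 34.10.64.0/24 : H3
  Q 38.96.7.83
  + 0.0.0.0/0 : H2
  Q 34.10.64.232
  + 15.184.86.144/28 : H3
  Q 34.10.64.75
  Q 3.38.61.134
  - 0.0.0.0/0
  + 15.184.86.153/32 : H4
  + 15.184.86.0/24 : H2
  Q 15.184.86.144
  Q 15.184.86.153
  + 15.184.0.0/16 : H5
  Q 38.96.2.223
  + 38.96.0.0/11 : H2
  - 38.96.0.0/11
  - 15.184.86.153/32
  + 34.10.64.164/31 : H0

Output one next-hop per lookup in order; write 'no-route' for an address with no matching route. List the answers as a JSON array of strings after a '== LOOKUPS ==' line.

Trace:
  add 15.0.0.0/8 -> H3 at depth 8
  del 15.0.0.0/8 (clear depth 8)
  add 38.96.0.0/12 -> H0 at depth 12
  add 38.102.0.0/15 -> H1 at depth 15
  del 38.102.0.0/15 (clear depth 15)
  add 15.184.86.144/28 -> H3 at depth 28
  del 38.96.0.0/12 (clear depth 12)
  add 38.96.0.0/12 -> H0 at depth 12
  Q 38.96.4.201: descend 0010011001100 ; hops seen [H0] ; pick H0
  add 34.10.64.0/24 -> H3 at depth 24
  Q 38.96.7.83: descend 0010011001100 ; hops seen [H0] ; pick H0
  add 0.0.0.0/0 -> H2 at depth 0
  Q 34.10.64.232: descend 001000100000101001000000 ; hops seen [H2,H3] ; pick H3
  add 15.184.86.144/28 -> H3 at depth 28
  Q 34.10.64.75: descend 001000100000101001000000 ; hops seen [H2,H3] ; pick H3
  Q 3.38.61.134: descend 0000 ; hops seen [H2] ; pick H2
  del 0.0.0.0/0 (clear depth 0)
  add 15.184.86.153/32 -> H4 at depth 32
  add 15.184.86.0/24 -> H2 at depth 24
  Q 15.184.86.144: descend 0000111110111000010101101001 ; hops seen [H2,H3] ; pick H3
  Q 15.184.86.153: descend 00001111101110000101011010011001 ; hops seen [H2,H3,H4] ; pick H4
  add 15.184.0.0/16 -> H5 at depth 16
  Q 38.96.2.223: descend 0010011001100 ; hops seen [H0] ; pick H0
  add 38.96.0.0/11 -> H2 at depth 11
  del 38.96.0.0/11 (clear depth 11)
  del 15.184.86.153/32 (clear depth 32)
  add 34.10.64.164/31 -> H0 at depth 31

== LOOKUPS ==
["H0","H0","H3","H3","H2","H3","H4","H0"]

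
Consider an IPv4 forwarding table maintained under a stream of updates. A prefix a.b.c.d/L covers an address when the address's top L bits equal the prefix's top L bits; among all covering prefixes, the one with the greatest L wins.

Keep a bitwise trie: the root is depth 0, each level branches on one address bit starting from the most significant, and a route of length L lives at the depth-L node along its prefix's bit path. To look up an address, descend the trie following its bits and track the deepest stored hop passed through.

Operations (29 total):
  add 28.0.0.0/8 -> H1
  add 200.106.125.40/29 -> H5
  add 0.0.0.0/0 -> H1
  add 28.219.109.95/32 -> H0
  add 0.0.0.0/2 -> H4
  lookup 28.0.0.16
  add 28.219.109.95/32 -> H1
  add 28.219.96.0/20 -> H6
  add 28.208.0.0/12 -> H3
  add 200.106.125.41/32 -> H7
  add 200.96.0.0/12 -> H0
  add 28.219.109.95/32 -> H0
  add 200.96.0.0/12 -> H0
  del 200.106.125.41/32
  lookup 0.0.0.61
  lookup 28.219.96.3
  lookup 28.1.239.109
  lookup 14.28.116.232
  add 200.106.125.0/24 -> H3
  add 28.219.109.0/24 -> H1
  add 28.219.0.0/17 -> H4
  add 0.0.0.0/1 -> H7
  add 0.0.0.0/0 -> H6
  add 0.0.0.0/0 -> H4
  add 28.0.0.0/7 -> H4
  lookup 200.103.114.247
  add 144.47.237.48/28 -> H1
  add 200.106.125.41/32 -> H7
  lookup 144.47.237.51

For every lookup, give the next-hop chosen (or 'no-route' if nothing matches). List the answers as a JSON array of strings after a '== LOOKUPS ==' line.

Trace:
  add 28.0.0.0/8 -> H1 at depth 8
  add 200.106.125.40/29 -> H5 at depth 29
  add 0.0.0.0/0 -> H1 at depth 0
  add 28.219.109.95/32 -> H0 at depth 32
  add 0.0.0.0/2 -> H4 at depth 2
  lookup 28.0.0.16: bits 00011100 walk d0:H1→d1:-→d2:H4→d3:-→d4:-→d5:-→d6:-→d7:-→d8:H1 -> H1
  add 28.219.109.95/32 -> H1 at depth 32
  add 28.219.96.0/20 -> H6 at depth 20
  add 28.208.0.0/12 -> H3 at depth 12
  add 200.106.125.41/32 -> H7 at depth 32
  add 200.96.0.0/12 -> H0 at depth 12
  add 28.219.109.95/32 -> H0 at depth 32
  add 200.96.0.0/12 -> H0 at depth 12
  del 200.106.125.41/32 (clear depth 32)
  lookup 0.0.0.61: bits 000 walk d0:H1→d1:-→d2:H4→d3:- -> H4
  lookup 28.219.96.3: bits 00011100110110110110 walk d0:H1→d1:-→d2:H4→d3:-→d4:-→d5:-→d6:-→d7:-→d8:H1→d9:-→d10:-→d11:-→d12:H3→d13:-→d14:-→d15:-→d16:-→d17:-→d18:-→d19:-→d20:H6 -> H6
  lookup 28.1.239.109: bits 00011100 walk d0:H1→d1:-→d2:H4→d3:-→d4:-→d5:-→d6:-→d7:-→d8:H1 -> H1
  lookup 14.28.116.232: bits 000 walk d0:H1→d1:-→d2:H4→d3:- -> H4
  add 200.106.125.0/24 -> H3 at depth 24
  add 28.219.109.0/24 -> H1 at depth 24
  add 28.219.0.0/17 -> H4 at depth 17
  add 0.0.0.0/1 -> H7 at depth 1
  add 0.0.0.0/0 -> H6 at depth 0
  add 0.0.0.0/0 -> H4 at depth 0
  add 28.0.0.0/7 -> H4 at depth 7
  lookup 200.103.114.247: bits 110010000110 walk d0:H4→d1:-→d2:-→d3:-→d4:-→d5:-→d6:-→d7:-→d8:-→d9:-→d10:-→d11:-→d12:H0 -> H0
  add 144.47.237.48/28 -> H1 at depth 28
  add 200.106.125.41/32 -> H7 at depth 32
  lookup 144.47.237.51: bits 1001000000101111111011010011 walk d0:H4→d1:-→d2:-→d3:-→d4:-→d5:-→d6:-→d7:-→d8:-→d9:-→d10:-→d11:-→d12:-→d13:-→d14:-→d15:-→d16:-→d17:-→d18:-→d19:-→d20:-→d21:-→d22:-→d23:-→d24:-→d25:-→d26:-→d27:-→d28:H1 -> H1

== LOOKUPS ==
["H1","H4","H6","H1","H4","H0","H1"]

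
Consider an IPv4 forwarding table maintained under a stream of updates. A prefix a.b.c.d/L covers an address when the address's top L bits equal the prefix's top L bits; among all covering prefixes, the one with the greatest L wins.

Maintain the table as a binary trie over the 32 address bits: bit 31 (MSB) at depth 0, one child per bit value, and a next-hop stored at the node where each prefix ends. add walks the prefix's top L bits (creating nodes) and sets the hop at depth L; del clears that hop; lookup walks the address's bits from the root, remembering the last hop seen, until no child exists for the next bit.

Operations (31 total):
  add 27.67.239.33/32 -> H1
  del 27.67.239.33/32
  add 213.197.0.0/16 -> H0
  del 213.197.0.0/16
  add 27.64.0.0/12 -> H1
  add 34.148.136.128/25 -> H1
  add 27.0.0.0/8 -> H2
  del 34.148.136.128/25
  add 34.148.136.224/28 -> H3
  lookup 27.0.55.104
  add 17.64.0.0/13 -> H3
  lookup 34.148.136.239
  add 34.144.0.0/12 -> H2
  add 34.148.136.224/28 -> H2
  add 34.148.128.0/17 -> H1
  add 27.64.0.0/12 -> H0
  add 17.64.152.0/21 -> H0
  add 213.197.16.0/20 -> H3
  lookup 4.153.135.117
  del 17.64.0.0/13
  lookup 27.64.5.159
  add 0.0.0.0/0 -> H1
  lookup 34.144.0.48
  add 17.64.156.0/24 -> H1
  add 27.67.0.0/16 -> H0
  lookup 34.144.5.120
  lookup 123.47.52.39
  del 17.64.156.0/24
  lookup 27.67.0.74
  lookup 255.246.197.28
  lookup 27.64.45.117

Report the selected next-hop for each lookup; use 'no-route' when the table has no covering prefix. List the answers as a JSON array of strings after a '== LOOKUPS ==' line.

Apply in order:
  add 27.67.239.33/32 -> H1 at depth 32
  del 27.67.239.33/32 (clear depth 32)
  add 213.197.0.0/16 -> H0 at depth 16
  del 213.197.0.0/16 (clear depth 16)
  add 27.64.0.0/12 -> H1 at depth 12
  add 34.148.136.128/25 -> H1 at depth 25
  add 27.0.0.0/8 -> H2 at depth 8
  del 34.148.136.128/25 (clear depth 25)
  add 34.148.136.224/28 -> H3 at depth 28
  lookup 27.0.55.104: bits 000110110 walk d0:-→d1:-→d2:-→d3:-→d4:-→d5:-→d6:-→d7:-→d8:H2→d9:- -> H2
  add 17.64.0.0/13 -> H3 at depth 13
  lookup 34.148.136.239: bits 0010001010010100100010001110 walk d0:-→d1:-→d2:-→d3:-→d4:-→d5:-→d6:-→d7:-→d8:-→d9:-→d10:-→d11:-→d12:-→d13:-→d14:-→d15:-→d16:-→d17:-→d18:-→d19:-→d20:-→d21:-→d22:-→d23:-→d24:-→d25:-→d26:-→d27:-→d28:H3 -> H3
  add 34.144.0.0/12 -> H2 at depth 12
  add 34.148.136.224/28 -> H2 at depth 28
  add 34.148.128.0/17 -> H1 at depth 17
  add 27.64.0.0/12 -> H0 at depth 12
  add 17.64.152.0/21 -> H0 at depth 21
  add 213.197.16.0/20 -> H3 at depth 20
  lookup 4.153.135.117: bits 000 walk d0:-→d1:-→d2:-→d3:- -> no-route
  del 17.64.0.0/13 (clear depth 13)
  lookup 27.64.5.159: bits 00011011010000 walk d0:-→d1:-→d2:-→d3:-→d4:-→d5:-→d6:-→d7:-→d8:H2→d9:-→d10:-→d11:-→d12:H0→d13:-→d14:- -> H0
  add 0.0.0.0/0 -> H1 at depth 0
  lookup 34.144.0.48: bits 0010001010010 walk d0:H1→d1:-→d2:-→d3:-→d4:-→d5:-→d6:-→d7:-→d8:-→d9:-→d10:-→d11:-→d12:H2→d13:- -> H2
  add 17.64.156.0/24 -> H1 at depth 24
  add 27.67.0.0/16 -> H0 at depth 16
  lookup 34.144.5.120: bits 0010001010010 walk d0:H1→d1:-→d2:-→d3:-→d4:-→d5:-→d6:-→d7:-→d8:-→d9:-→d10:-→d11:-→d12:H2→d13:- -> H2
  lookup 123.47.52.39: bits 0 walk d0:H1→d1:- -> H1
  del 17.64.156.0/24 (clear depth 24)
  lookup 27.67.0.74: bits 0001101101000011 walk d0:H1→d1:-→d2:-→d3:-→d4:-→d5:-→d6:-→d7:-→d8:H2→d9:-→d10:-→d11:-→d12:H0→d13:-→d14:-→d15:-→d16:H0 -> H0
  lookup 255.246.197.28: bits 11 walk d0:H1→d1:-→d2:- -> H1
  lookup 27.64.45.117: bits 00011011010000 walk d0:H1→d1:-→d2:-→d3:-→d4:-→d5:-→d6:-→d7:-→d8:H2→d9:-→d10:-→d11:-→d12:H0→d13:-→d14:- -> H0

== LOOKUPS ==
["H2","H3","no-route","H0","H2","H2","H1","H0","H1","H0"]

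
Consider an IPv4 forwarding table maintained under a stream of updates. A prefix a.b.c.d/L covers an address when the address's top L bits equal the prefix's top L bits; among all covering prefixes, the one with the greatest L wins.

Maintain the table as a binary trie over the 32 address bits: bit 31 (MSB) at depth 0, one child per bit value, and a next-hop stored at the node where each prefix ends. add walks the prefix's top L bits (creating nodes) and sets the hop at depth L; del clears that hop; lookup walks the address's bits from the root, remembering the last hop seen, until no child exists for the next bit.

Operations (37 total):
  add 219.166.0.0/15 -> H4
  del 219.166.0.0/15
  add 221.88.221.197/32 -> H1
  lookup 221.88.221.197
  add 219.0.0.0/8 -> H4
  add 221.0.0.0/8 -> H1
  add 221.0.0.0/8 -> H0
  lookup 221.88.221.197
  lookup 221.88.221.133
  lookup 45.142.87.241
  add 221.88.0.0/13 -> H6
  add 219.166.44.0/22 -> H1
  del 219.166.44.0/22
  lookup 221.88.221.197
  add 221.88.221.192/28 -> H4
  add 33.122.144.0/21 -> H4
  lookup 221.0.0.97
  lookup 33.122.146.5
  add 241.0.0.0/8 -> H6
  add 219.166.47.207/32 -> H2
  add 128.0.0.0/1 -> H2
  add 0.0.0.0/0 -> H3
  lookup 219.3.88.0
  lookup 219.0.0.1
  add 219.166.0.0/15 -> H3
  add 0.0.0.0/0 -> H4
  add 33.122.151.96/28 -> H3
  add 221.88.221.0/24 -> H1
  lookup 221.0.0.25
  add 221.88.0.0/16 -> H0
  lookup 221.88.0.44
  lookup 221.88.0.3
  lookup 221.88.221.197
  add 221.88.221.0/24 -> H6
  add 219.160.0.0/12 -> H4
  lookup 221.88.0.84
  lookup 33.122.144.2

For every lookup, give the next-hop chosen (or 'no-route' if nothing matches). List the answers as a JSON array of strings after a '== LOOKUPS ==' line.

Process each operation:
  add 219.166.0.0/15 -> H4 at depth 15
  - 219.166.0.0/15 clear@15
  add 221.88.221.197/32 -> H1 at depth 32
  lookup 221.88.221.197: bits 11011101010110001101110111000101 walk d0:-→d1:-→d2:-→d3:-→d4:-→d5:-→d6:-→d7:-→d8:-→d9:-→d10:-→d11:-→d12:-→d13:-→d14:-→d15:-→d16:-→d17:-→d18:-→d19:-→d20:-→d21:-→d22:-→d23:-→d24:-→d25:-→d26:-→d27:-→d28:-→d29:-→d30:-→d31:-→d32:H1 -> H1
  add 219.0.0.0/8 -> H4 at depth 8
  add 221.0.0.0/8 -> H1 at depth 8
  add 221.0.0.0/8 -> H0 at depth 8
  lookup 221.88.221.197: bits 11011101010110001101110111000101 walk d0:-→d1:-→d2:-→d3:-→d4:-→d5:-→d6:-→d7:-→d8:H0→d9:-→d10:-→d11:-→d12:-→d13:-→d14:-→d15:-→d16:-→d17:-→d18:-→d19:-→d20:-→d21:-→d22:-→d23:-→d24:-→d25:-→d26:-→d27:-→d28:-→d29:-→d30:-→d31:-→d32:H1 -> H1
  lookup 221.88.221.133: bits 1101110101011000110111011 walk d0:-→d1:-→d2:-→d3:-→d4:-→d5:-→d6:-→d7:-→d8:H0→d9:-→d10:-→d11:-→d12:-→d13:-→d14:-→d15:-→d16:-→d17:-→d18:-→d19:-→d20:-→d21:-→d22:-→d23:-→d24:-→d25:- -> H0
  lookup 45.142.87.241: bits ε walk d0:- -> no-route
  add 221.88.0.0/13 -> H6 at depth 13
  add 219.166.44.0/22 -> H1 at depth 22
  - 219.166.44.0/22 clear@22
  lookup 221.88.221.197: bits 11011101010110001101110111000101 walk d0:-→d1:-→d2:-→d3:-→d4:-→d5:-→d6:-→d7:-→d8:H0→d9:-→d10:-→d11:-→d12:-→d13:H6→d14:-→d15:-→d16:-→d17:-→d18:-→d19:-→d20:-→d21:-→d22:-→d23:-→d24:-→d25:-→d26:-→d27:-→d28:-→d29:-→d30:-→d31:-→d32:H1 -> H1
  add 221.88.221.192/28 -> H4 at depth 28
  add 33.122.144.0/21 -> H4 at depth 21
  lookup 221.0.0.97: bits 110111010 walk d0:-→d1:-→d2:-→d3:-→d4:-→d5:-→d6:-→d7:-→d8:H0→d9:- -> H0
  lookup 33.122.146.5: bits 001000010111101010010 walk d0:-→d1:-→d2:-→d3:-→d4:-→d5:-→d6:-→d7:-→d8:-→d9:-→d10:-→d11:-→d12:-→d13:-→d14:-→d15:-→d16:-→d17:-→d18:-→d19:-→d20:-→d21:H4 -> H4
  add 241.0.0.0/8 -> H6 at depth 8
  add 219.166.47.207/32 -> H2 at depth 32
  add 128.0.0.0/1 -> H2 at depth 1
  add 0.0.0.0/0 -> H3 at depth 0
  lookup 219.3.88.0: bits 11011011 walk d0:H3→d1:H2→d2:-→d3:-→d4:-→d5:-→d6:-→d7:-→d8:H4 -> H4
  lookup 219.0.0.1: bits 11011011 walk d0:H3→d1:H2→d2:-→d3:-→d4:-→d5:-→d6:-→d7:-→d8:H4 -> H4
  add 219.166.0.0/15 -> H3 at depth 15
  add 0.0.0.0/0 -> H4 at depth 0
  add 33.122.151.96/28 -> H3 at depth 28
  add 221.88.221.0/24 -> H1 at depth 24
  lookup 221.0.0.25: bits 110111010 walk d0:H4→d1:H2→d2:-→d3:-→d4:-→d5:-→d6:-→d7:-→d8:H0→d9:- -> H0
  add 221.88.0.0/16 -> H0 at depth 16
  lookup 221.88.0.44: bits 1101110101011000 walk d0:H4→d1:H2→d2:-→d3:-→d4:-→d5:-→d6:-→d7:-→d8:H0→d9:-→d10:-→d11:-→d12:-→d13:H6→d14:-→d15:-→d16:H0 -> H0
  lookup 221.88.0.3: bits 1101110101011000 walk d0:H4→d1:H2→d2:-→d3:-→d4:-→d5:-→d6:-→d7:-→d8:H0→d9:-→d10:-→d11:-→d12:-→d13:H6→d14:-→d15:-→d16:H0 -> H0
  lookup 221.88.221.197: bits 11011101010110001101110111000101 walk d0:H4→d1:H2→d2:-→d3:-→d4:-→d5:-→d6:-→d7:-→d8:H0→d9:-→d10:-→d11:-→d12:-→d13:H6→d14:-→d15:-→d16:H0→d17:-→d18:-→d19:-→d20:-→d21:-→d22:-→d23:-→d24:H1→d25:-→d26:-→d27:-→d28:H4→d29:-→d30:-→d31:-→d32:H1 -> H1
  add 221.88.221.0/24 -> H6 at depth 24
  add 219.160.0.0/12 -> H4 at depth 12
  lookup 221.88.0.84: bits 1101110101011000 walk d0:H4→d1:H2→d2:-→d3:-→d4:-→d5:-→d6:-→d7:-→d8:H0→d9:-→d10:-→d11:-→d12:-→d13:H6→d14:-→d15:-→d16:H0 -> H0
  lookup 33.122.144.2: bits 001000010111101010010 walk d0:H4→d1:-→d2:-→d3:-→d4:-→d5:-→d6:-→d7:-→d8:-→d9:-→d10:-→d11:-→d12:-→d13:-→d14:-→d15:-→d16:-→d17:-→d18:-→d19:-→d20:-→d21:H4 -> H4

== LOOKUPS ==
["H1","H1","H0","no-route","H1","H0","H4","H4","H4","H0","H0","H0","H1","H0","H4"]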